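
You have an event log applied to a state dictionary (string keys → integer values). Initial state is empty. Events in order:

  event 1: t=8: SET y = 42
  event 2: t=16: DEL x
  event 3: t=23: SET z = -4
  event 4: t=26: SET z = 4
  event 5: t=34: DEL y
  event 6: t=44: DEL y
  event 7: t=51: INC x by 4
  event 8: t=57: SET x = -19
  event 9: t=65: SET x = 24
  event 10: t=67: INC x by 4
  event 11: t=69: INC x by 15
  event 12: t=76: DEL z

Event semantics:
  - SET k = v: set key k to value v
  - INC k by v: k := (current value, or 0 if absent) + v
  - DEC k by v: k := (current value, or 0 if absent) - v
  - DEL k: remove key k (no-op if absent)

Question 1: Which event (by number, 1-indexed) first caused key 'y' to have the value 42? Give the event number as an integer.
Answer: 1

Derivation:
Looking for first event where y becomes 42:
  event 1: y (absent) -> 42  <-- first match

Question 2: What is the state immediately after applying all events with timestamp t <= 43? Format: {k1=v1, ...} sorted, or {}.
Answer: {z=4}

Derivation:
Apply events with t <= 43 (5 events):
  after event 1 (t=8: SET y = 42): {y=42}
  after event 2 (t=16: DEL x): {y=42}
  after event 3 (t=23: SET z = -4): {y=42, z=-4}
  after event 4 (t=26: SET z = 4): {y=42, z=4}
  after event 5 (t=34: DEL y): {z=4}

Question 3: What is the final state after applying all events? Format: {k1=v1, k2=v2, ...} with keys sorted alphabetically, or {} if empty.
  after event 1 (t=8: SET y = 42): {y=42}
  after event 2 (t=16: DEL x): {y=42}
  after event 3 (t=23: SET z = -4): {y=42, z=-4}
  after event 4 (t=26: SET z = 4): {y=42, z=4}
  after event 5 (t=34: DEL y): {z=4}
  after event 6 (t=44: DEL y): {z=4}
  after event 7 (t=51: INC x by 4): {x=4, z=4}
  after event 8 (t=57: SET x = -19): {x=-19, z=4}
  after event 9 (t=65: SET x = 24): {x=24, z=4}
  after event 10 (t=67: INC x by 4): {x=28, z=4}
  after event 11 (t=69: INC x by 15): {x=43, z=4}
  after event 12 (t=76: DEL z): {x=43}

Answer: {x=43}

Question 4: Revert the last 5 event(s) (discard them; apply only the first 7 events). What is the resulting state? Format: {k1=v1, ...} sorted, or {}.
Keep first 7 events (discard last 5):
  after event 1 (t=8: SET y = 42): {y=42}
  after event 2 (t=16: DEL x): {y=42}
  after event 3 (t=23: SET z = -4): {y=42, z=-4}
  after event 4 (t=26: SET z = 4): {y=42, z=4}
  after event 5 (t=34: DEL y): {z=4}
  after event 6 (t=44: DEL y): {z=4}
  after event 7 (t=51: INC x by 4): {x=4, z=4}

Answer: {x=4, z=4}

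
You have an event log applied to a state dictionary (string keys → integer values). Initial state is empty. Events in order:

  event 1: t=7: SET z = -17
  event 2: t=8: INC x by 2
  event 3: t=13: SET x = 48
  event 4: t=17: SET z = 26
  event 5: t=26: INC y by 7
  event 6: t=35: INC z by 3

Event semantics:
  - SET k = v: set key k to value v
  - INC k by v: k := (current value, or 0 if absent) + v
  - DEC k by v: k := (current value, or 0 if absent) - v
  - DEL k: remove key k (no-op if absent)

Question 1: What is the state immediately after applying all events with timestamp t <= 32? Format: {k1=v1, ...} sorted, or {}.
Answer: {x=48, y=7, z=26}

Derivation:
Apply events with t <= 32 (5 events):
  after event 1 (t=7: SET z = -17): {z=-17}
  after event 2 (t=8: INC x by 2): {x=2, z=-17}
  after event 3 (t=13: SET x = 48): {x=48, z=-17}
  after event 4 (t=17: SET z = 26): {x=48, z=26}
  after event 5 (t=26: INC y by 7): {x=48, y=7, z=26}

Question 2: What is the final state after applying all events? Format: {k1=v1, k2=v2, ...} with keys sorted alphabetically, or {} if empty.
  after event 1 (t=7: SET z = -17): {z=-17}
  after event 2 (t=8: INC x by 2): {x=2, z=-17}
  after event 3 (t=13: SET x = 48): {x=48, z=-17}
  after event 4 (t=17: SET z = 26): {x=48, z=26}
  after event 5 (t=26: INC y by 7): {x=48, y=7, z=26}
  after event 6 (t=35: INC z by 3): {x=48, y=7, z=29}

Answer: {x=48, y=7, z=29}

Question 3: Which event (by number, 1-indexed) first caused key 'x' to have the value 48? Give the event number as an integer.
Looking for first event where x becomes 48:
  event 2: x = 2
  event 3: x 2 -> 48  <-- first match

Answer: 3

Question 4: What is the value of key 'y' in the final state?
Track key 'y' through all 6 events:
  event 1 (t=7: SET z = -17): y unchanged
  event 2 (t=8: INC x by 2): y unchanged
  event 3 (t=13: SET x = 48): y unchanged
  event 4 (t=17: SET z = 26): y unchanged
  event 5 (t=26: INC y by 7): y (absent) -> 7
  event 6 (t=35: INC z by 3): y unchanged
Final: y = 7

Answer: 7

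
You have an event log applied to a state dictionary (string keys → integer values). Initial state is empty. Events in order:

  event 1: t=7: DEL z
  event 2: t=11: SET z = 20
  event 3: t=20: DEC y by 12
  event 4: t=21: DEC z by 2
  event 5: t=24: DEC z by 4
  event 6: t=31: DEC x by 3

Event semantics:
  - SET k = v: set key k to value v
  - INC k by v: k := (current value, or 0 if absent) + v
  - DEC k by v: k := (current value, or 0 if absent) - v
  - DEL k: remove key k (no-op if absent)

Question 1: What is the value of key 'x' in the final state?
Answer: -3

Derivation:
Track key 'x' through all 6 events:
  event 1 (t=7: DEL z): x unchanged
  event 2 (t=11: SET z = 20): x unchanged
  event 3 (t=20: DEC y by 12): x unchanged
  event 4 (t=21: DEC z by 2): x unchanged
  event 5 (t=24: DEC z by 4): x unchanged
  event 6 (t=31: DEC x by 3): x (absent) -> -3
Final: x = -3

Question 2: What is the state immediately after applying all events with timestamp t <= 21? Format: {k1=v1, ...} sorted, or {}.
Answer: {y=-12, z=18}

Derivation:
Apply events with t <= 21 (4 events):
  after event 1 (t=7: DEL z): {}
  after event 2 (t=11: SET z = 20): {z=20}
  after event 3 (t=20: DEC y by 12): {y=-12, z=20}
  after event 4 (t=21: DEC z by 2): {y=-12, z=18}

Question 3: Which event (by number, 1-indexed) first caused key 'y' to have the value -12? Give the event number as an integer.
Answer: 3

Derivation:
Looking for first event where y becomes -12:
  event 3: y (absent) -> -12  <-- first match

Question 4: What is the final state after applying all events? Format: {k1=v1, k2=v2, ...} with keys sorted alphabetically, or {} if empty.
Answer: {x=-3, y=-12, z=14}

Derivation:
  after event 1 (t=7: DEL z): {}
  after event 2 (t=11: SET z = 20): {z=20}
  after event 3 (t=20: DEC y by 12): {y=-12, z=20}
  after event 4 (t=21: DEC z by 2): {y=-12, z=18}
  after event 5 (t=24: DEC z by 4): {y=-12, z=14}
  after event 6 (t=31: DEC x by 3): {x=-3, y=-12, z=14}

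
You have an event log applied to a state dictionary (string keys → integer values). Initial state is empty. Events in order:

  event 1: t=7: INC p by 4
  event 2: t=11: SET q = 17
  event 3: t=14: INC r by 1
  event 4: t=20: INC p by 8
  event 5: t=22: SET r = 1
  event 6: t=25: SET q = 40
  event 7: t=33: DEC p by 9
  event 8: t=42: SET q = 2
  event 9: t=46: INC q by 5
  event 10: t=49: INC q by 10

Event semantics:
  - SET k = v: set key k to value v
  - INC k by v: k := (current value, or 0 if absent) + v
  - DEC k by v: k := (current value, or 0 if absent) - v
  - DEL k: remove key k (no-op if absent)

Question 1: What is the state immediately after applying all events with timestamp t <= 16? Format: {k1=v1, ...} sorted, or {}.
Apply events with t <= 16 (3 events):
  after event 1 (t=7: INC p by 4): {p=4}
  after event 2 (t=11: SET q = 17): {p=4, q=17}
  after event 3 (t=14: INC r by 1): {p=4, q=17, r=1}

Answer: {p=4, q=17, r=1}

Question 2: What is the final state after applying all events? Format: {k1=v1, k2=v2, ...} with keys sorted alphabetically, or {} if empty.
Answer: {p=3, q=17, r=1}

Derivation:
  after event 1 (t=7: INC p by 4): {p=4}
  after event 2 (t=11: SET q = 17): {p=4, q=17}
  after event 3 (t=14: INC r by 1): {p=4, q=17, r=1}
  after event 4 (t=20: INC p by 8): {p=12, q=17, r=1}
  after event 5 (t=22: SET r = 1): {p=12, q=17, r=1}
  after event 6 (t=25: SET q = 40): {p=12, q=40, r=1}
  after event 7 (t=33: DEC p by 9): {p=3, q=40, r=1}
  after event 8 (t=42: SET q = 2): {p=3, q=2, r=1}
  after event 9 (t=46: INC q by 5): {p=3, q=7, r=1}
  after event 10 (t=49: INC q by 10): {p=3, q=17, r=1}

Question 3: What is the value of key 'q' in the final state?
Answer: 17

Derivation:
Track key 'q' through all 10 events:
  event 1 (t=7: INC p by 4): q unchanged
  event 2 (t=11: SET q = 17): q (absent) -> 17
  event 3 (t=14: INC r by 1): q unchanged
  event 4 (t=20: INC p by 8): q unchanged
  event 5 (t=22: SET r = 1): q unchanged
  event 6 (t=25: SET q = 40): q 17 -> 40
  event 7 (t=33: DEC p by 9): q unchanged
  event 8 (t=42: SET q = 2): q 40 -> 2
  event 9 (t=46: INC q by 5): q 2 -> 7
  event 10 (t=49: INC q by 10): q 7 -> 17
Final: q = 17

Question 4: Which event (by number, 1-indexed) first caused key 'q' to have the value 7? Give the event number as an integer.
Looking for first event where q becomes 7:
  event 2: q = 17
  event 3: q = 17
  event 4: q = 17
  event 5: q = 17
  event 6: q = 40
  event 7: q = 40
  event 8: q = 2
  event 9: q 2 -> 7  <-- first match

Answer: 9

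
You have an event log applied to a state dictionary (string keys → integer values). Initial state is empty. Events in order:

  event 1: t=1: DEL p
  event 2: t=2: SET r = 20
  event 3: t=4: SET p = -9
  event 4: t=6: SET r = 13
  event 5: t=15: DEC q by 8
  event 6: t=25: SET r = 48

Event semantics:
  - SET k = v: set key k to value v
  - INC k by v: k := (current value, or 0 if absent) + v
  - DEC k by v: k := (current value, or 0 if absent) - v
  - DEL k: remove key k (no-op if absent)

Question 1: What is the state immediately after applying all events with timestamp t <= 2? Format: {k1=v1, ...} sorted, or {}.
Apply events with t <= 2 (2 events):
  after event 1 (t=1: DEL p): {}
  after event 2 (t=2: SET r = 20): {r=20}

Answer: {r=20}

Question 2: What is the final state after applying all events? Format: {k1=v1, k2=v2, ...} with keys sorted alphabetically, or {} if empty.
Answer: {p=-9, q=-8, r=48}

Derivation:
  after event 1 (t=1: DEL p): {}
  after event 2 (t=2: SET r = 20): {r=20}
  after event 3 (t=4: SET p = -9): {p=-9, r=20}
  after event 4 (t=6: SET r = 13): {p=-9, r=13}
  after event 5 (t=15: DEC q by 8): {p=-9, q=-8, r=13}
  after event 6 (t=25: SET r = 48): {p=-9, q=-8, r=48}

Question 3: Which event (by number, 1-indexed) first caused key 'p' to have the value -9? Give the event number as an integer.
Looking for first event where p becomes -9:
  event 3: p (absent) -> -9  <-- first match

Answer: 3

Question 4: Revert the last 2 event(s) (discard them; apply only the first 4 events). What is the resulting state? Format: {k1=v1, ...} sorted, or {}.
Answer: {p=-9, r=13}

Derivation:
Keep first 4 events (discard last 2):
  after event 1 (t=1: DEL p): {}
  after event 2 (t=2: SET r = 20): {r=20}
  after event 3 (t=4: SET p = -9): {p=-9, r=20}
  after event 4 (t=6: SET r = 13): {p=-9, r=13}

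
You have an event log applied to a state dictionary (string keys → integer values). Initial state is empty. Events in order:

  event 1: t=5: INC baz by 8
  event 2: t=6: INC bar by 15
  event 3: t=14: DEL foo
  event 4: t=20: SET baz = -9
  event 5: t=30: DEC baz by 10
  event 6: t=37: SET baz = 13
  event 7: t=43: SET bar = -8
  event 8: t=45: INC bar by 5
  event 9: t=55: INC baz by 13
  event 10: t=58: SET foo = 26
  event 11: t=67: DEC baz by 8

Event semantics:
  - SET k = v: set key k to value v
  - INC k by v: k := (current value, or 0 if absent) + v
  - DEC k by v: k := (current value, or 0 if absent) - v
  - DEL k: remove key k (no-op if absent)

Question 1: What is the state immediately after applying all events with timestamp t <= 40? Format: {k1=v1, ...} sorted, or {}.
Apply events with t <= 40 (6 events):
  after event 1 (t=5: INC baz by 8): {baz=8}
  after event 2 (t=6: INC bar by 15): {bar=15, baz=8}
  after event 3 (t=14: DEL foo): {bar=15, baz=8}
  after event 4 (t=20: SET baz = -9): {bar=15, baz=-9}
  after event 5 (t=30: DEC baz by 10): {bar=15, baz=-19}
  after event 6 (t=37: SET baz = 13): {bar=15, baz=13}

Answer: {bar=15, baz=13}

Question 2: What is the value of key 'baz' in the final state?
Answer: 18

Derivation:
Track key 'baz' through all 11 events:
  event 1 (t=5: INC baz by 8): baz (absent) -> 8
  event 2 (t=6: INC bar by 15): baz unchanged
  event 3 (t=14: DEL foo): baz unchanged
  event 4 (t=20: SET baz = -9): baz 8 -> -9
  event 5 (t=30: DEC baz by 10): baz -9 -> -19
  event 6 (t=37: SET baz = 13): baz -19 -> 13
  event 7 (t=43: SET bar = -8): baz unchanged
  event 8 (t=45: INC bar by 5): baz unchanged
  event 9 (t=55: INC baz by 13): baz 13 -> 26
  event 10 (t=58: SET foo = 26): baz unchanged
  event 11 (t=67: DEC baz by 8): baz 26 -> 18
Final: baz = 18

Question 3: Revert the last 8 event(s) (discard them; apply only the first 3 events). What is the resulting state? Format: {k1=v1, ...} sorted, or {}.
Answer: {bar=15, baz=8}

Derivation:
Keep first 3 events (discard last 8):
  after event 1 (t=5: INC baz by 8): {baz=8}
  after event 2 (t=6: INC bar by 15): {bar=15, baz=8}
  after event 3 (t=14: DEL foo): {bar=15, baz=8}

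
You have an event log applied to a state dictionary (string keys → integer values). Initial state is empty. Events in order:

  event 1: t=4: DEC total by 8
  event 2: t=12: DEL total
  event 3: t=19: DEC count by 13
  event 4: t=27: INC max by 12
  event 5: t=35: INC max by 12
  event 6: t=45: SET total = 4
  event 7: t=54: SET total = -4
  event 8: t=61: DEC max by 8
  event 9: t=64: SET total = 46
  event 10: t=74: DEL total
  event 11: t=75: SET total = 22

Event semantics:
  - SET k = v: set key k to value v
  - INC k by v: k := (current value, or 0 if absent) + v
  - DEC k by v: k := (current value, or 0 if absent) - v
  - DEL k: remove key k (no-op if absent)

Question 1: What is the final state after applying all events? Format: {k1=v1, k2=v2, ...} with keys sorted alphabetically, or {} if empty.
  after event 1 (t=4: DEC total by 8): {total=-8}
  after event 2 (t=12: DEL total): {}
  after event 3 (t=19: DEC count by 13): {count=-13}
  after event 4 (t=27: INC max by 12): {count=-13, max=12}
  after event 5 (t=35: INC max by 12): {count=-13, max=24}
  after event 6 (t=45: SET total = 4): {count=-13, max=24, total=4}
  after event 7 (t=54: SET total = -4): {count=-13, max=24, total=-4}
  after event 8 (t=61: DEC max by 8): {count=-13, max=16, total=-4}
  after event 9 (t=64: SET total = 46): {count=-13, max=16, total=46}
  after event 10 (t=74: DEL total): {count=-13, max=16}
  after event 11 (t=75: SET total = 22): {count=-13, max=16, total=22}

Answer: {count=-13, max=16, total=22}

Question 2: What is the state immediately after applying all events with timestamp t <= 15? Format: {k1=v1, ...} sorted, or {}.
Apply events with t <= 15 (2 events):
  after event 1 (t=4: DEC total by 8): {total=-8}
  after event 2 (t=12: DEL total): {}

Answer: {}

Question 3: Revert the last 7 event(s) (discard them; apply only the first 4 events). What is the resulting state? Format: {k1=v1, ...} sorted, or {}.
Keep first 4 events (discard last 7):
  after event 1 (t=4: DEC total by 8): {total=-8}
  after event 2 (t=12: DEL total): {}
  after event 3 (t=19: DEC count by 13): {count=-13}
  after event 4 (t=27: INC max by 12): {count=-13, max=12}

Answer: {count=-13, max=12}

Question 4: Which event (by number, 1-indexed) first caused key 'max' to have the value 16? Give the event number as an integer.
Looking for first event where max becomes 16:
  event 4: max = 12
  event 5: max = 24
  event 6: max = 24
  event 7: max = 24
  event 8: max 24 -> 16  <-- first match

Answer: 8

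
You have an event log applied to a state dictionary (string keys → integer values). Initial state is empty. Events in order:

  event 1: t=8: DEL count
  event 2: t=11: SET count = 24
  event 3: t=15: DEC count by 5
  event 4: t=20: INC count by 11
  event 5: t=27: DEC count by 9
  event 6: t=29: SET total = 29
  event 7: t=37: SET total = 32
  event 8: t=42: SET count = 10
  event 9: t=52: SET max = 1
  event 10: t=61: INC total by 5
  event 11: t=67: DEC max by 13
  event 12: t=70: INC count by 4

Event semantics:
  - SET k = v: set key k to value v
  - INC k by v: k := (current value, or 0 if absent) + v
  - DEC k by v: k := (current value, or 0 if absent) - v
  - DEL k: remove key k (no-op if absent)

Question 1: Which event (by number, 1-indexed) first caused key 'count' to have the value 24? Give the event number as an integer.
Answer: 2

Derivation:
Looking for first event where count becomes 24:
  event 2: count (absent) -> 24  <-- first match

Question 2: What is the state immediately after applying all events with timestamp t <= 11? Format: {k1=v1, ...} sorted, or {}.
Apply events with t <= 11 (2 events):
  after event 1 (t=8: DEL count): {}
  after event 2 (t=11: SET count = 24): {count=24}

Answer: {count=24}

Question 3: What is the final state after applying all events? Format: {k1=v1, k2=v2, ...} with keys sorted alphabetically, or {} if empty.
Answer: {count=14, max=-12, total=37}

Derivation:
  after event 1 (t=8: DEL count): {}
  after event 2 (t=11: SET count = 24): {count=24}
  after event 3 (t=15: DEC count by 5): {count=19}
  after event 4 (t=20: INC count by 11): {count=30}
  after event 5 (t=27: DEC count by 9): {count=21}
  after event 6 (t=29: SET total = 29): {count=21, total=29}
  after event 7 (t=37: SET total = 32): {count=21, total=32}
  after event 8 (t=42: SET count = 10): {count=10, total=32}
  after event 9 (t=52: SET max = 1): {count=10, max=1, total=32}
  after event 10 (t=61: INC total by 5): {count=10, max=1, total=37}
  after event 11 (t=67: DEC max by 13): {count=10, max=-12, total=37}
  after event 12 (t=70: INC count by 4): {count=14, max=-12, total=37}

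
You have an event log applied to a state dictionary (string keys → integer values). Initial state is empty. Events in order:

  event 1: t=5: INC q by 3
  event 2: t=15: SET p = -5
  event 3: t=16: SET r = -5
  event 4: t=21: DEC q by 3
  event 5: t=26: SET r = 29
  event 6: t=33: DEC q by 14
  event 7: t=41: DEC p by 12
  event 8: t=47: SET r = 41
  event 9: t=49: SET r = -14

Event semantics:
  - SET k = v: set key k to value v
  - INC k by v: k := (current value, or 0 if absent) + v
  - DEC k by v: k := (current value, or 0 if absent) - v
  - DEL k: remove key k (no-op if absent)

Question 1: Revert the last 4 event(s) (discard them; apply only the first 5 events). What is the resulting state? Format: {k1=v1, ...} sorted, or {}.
Answer: {p=-5, q=0, r=29}

Derivation:
Keep first 5 events (discard last 4):
  after event 1 (t=5: INC q by 3): {q=3}
  after event 2 (t=15: SET p = -5): {p=-5, q=3}
  after event 3 (t=16: SET r = -5): {p=-5, q=3, r=-5}
  after event 4 (t=21: DEC q by 3): {p=-5, q=0, r=-5}
  after event 5 (t=26: SET r = 29): {p=-5, q=0, r=29}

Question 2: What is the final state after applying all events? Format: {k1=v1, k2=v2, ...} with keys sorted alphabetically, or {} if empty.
  after event 1 (t=5: INC q by 3): {q=3}
  after event 2 (t=15: SET p = -5): {p=-5, q=3}
  after event 3 (t=16: SET r = -5): {p=-5, q=3, r=-5}
  after event 4 (t=21: DEC q by 3): {p=-5, q=0, r=-5}
  after event 5 (t=26: SET r = 29): {p=-5, q=0, r=29}
  after event 6 (t=33: DEC q by 14): {p=-5, q=-14, r=29}
  after event 7 (t=41: DEC p by 12): {p=-17, q=-14, r=29}
  after event 8 (t=47: SET r = 41): {p=-17, q=-14, r=41}
  after event 9 (t=49: SET r = -14): {p=-17, q=-14, r=-14}

Answer: {p=-17, q=-14, r=-14}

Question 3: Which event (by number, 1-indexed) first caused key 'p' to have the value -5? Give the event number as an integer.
Answer: 2

Derivation:
Looking for first event where p becomes -5:
  event 2: p (absent) -> -5  <-- first match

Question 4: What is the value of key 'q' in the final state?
Track key 'q' through all 9 events:
  event 1 (t=5: INC q by 3): q (absent) -> 3
  event 2 (t=15: SET p = -5): q unchanged
  event 3 (t=16: SET r = -5): q unchanged
  event 4 (t=21: DEC q by 3): q 3 -> 0
  event 5 (t=26: SET r = 29): q unchanged
  event 6 (t=33: DEC q by 14): q 0 -> -14
  event 7 (t=41: DEC p by 12): q unchanged
  event 8 (t=47: SET r = 41): q unchanged
  event 9 (t=49: SET r = -14): q unchanged
Final: q = -14

Answer: -14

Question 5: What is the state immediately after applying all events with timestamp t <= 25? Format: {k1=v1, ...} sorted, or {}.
Answer: {p=-5, q=0, r=-5}

Derivation:
Apply events with t <= 25 (4 events):
  after event 1 (t=5: INC q by 3): {q=3}
  after event 2 (t=15: SET p = -5): {p=-5, q=3}
  after event 3 (t=16: SET r = -5): {p=-5, q=3, r=-5}
  after event 4 (t=21: DEC q by 3): {p=-5, q=0, r=-5}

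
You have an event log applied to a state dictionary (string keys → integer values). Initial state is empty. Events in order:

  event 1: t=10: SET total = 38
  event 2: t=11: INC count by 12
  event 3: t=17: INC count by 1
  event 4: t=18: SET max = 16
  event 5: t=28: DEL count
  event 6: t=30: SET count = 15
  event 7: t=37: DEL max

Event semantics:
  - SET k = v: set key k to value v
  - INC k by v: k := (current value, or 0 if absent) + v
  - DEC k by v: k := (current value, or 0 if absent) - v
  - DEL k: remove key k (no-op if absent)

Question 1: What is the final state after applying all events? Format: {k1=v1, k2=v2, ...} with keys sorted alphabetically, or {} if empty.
  after event 1 (t=10: SET total = 38): {total=38}
  after event 2 (t=11: INC count by 12): {count=12, total=38}
  after event 3 (t=17: INC count by 1): {count=13, total=38}
  after event 4 (t=18: SET max = 16): {count=13, max=16, total=38}
  after event 5 (t=28: DEL count): {max=16, total=38}
  after event 6 (t=30: SET count = 15): {count=15, max=16, total=38}
  after event 7 (t=37: DEL max): {count=15, total=38}

Answer: {count=15, total=38}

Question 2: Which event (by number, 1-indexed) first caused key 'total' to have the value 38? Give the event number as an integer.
Looking for first event where total becomes 38:
  event 1: total (absent) -> 38  <-- first match

Answer: 1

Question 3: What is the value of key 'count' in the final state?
Track key 'count' through all 7 events:
  event 1 (t=10: SET total = 38): count unchanged
  event 2 (t=11: INC count by 12): count (absent) -> 12
  event 3 (t=17: INC count by 1): count 12 -> 13
  event 4 (t=18: SET max = 16): count unchanged
  event 5 (t=28: DEL count): count 13 -> (absent)
  event 6 (t=30: SET count = 15): count (absent) -> 15
  event 7 (t=37: DEL max): count unchanged
Final: count = 15

Answer: 15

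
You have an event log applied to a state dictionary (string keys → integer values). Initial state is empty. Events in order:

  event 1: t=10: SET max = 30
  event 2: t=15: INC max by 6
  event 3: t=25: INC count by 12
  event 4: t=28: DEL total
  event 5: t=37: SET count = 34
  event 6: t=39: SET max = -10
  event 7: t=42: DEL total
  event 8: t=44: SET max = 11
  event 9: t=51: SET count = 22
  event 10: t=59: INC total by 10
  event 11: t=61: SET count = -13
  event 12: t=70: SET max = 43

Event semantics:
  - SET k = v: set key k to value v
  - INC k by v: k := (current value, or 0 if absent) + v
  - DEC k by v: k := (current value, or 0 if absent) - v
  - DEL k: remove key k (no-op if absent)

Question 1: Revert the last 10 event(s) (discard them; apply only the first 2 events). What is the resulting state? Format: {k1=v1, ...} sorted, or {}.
Answer: {max=36}

Derivation:
Keep first 2 events (discard last 10):
  after event 1 (t=10: SET max = 30): {max=30}
  after event 2 (t=15: INC max by 6): {max=36}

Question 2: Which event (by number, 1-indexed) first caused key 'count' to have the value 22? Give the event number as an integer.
Looking for first event where count becomes 22:
  event 3: count = 12
  event 4: count = 12
  event 5: count = 34
  event 6: count = 34
  event 7: count = 34
  event 8: count = 34
  event 9: count 34 -> 22  <-- first match

Answer: 9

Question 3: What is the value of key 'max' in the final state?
Answer: 43

Derivation:
Track key 'max' through all 12 events:
  event 1 (t=10: SET max = 30): max (absent) -> 30
  event 2 (t=15: INC max by 6): max 30 -> 36
  event 3 (t=25: INC count by 12): max unchanged
  event 4 (t=28: DEL total): max unchanged
  event 5 (t=37: SET count = 34): max unchanged
  event 6 (t=39: SET max = -10): max 36 -> -10
  event 7 (t=42: DEL total): max unchanged
  event 8 (t=44: SET max = 11): max -10 -> 11
  event 9 (t=51: SET count = 22): max unchanged
  event 10 (t=59: INC total by 10): max unchanged
  event 11 (t=61: SET count = -13): max unchanged
  event 12 (t=70: SET max = 43): max 11 -> 43
Final: max = 43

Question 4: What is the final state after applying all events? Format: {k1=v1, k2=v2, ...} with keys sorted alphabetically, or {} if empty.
  after event 1 (t=10: SET max = 30): {max=30}
  after event 2 (t=15: INC max by 6): {max=36}
  after event 3 (t=25: INC count by 12): {count=12, max=36}
  after event 4 (t=28: DEL total): {count=12, max=36}
  after event 5 (t=37: SET count = 34): {count=34, max=36}
  after event 6 (t=39: SET max = -10): {count=34, max=-10}
  after event 7 (t=42: DEL total): {count=34, max=-10}
  after event 8 (t=44: SET max = 11): {count=34, max=11}
  after event 9 (t=51: SET count = 22): {count=22, max=11}
  after event 10 (t=59: INC total by 10): {count=22, max=11, total=10}
  after event 11 (t=61: SET count = -13): {count=-13, max=11, total=10}
  after event 12 (t=70: SET max = 43): {count=-13, max=43, total=10}

Answer: {count=-13, max=43, total=10}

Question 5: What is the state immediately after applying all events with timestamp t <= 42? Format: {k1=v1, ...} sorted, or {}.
Apply events with t <= 42 (7 events):
  after event 1 (t=10: SET max = 30): {max=30}
  after event 2 (t=15: INC max by 6): {max=36}
  after event 3 (t=25: INC count by 12): {count=12, max=36}
  after event 4 (t=28: DEL total): {count=12, max=36}
  after event 5 (t=37: SET count = 34): {count=34, max=36}
  after event 6 (t=39: SET max = -10): {count=34, max=-10}
  after event 7 (t=42: DEL total): {count=34, max=-10}

Answer: {count=34, max=-10}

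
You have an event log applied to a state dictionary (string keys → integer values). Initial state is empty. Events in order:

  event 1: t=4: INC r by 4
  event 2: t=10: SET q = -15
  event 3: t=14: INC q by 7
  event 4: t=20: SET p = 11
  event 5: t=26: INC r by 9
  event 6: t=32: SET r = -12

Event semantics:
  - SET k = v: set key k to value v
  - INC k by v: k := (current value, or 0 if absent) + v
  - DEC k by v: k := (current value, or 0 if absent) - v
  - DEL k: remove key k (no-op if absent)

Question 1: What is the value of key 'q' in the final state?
Answer: -8

Derivation:
Track key 'q' through all 6 events:
  event 1 (t=4: INC r by 4): q unchanged
  event 2 (t=10: SET q = -15): q (absent) -> -15
  event 3 (t=14: INC q by 7): q -15 -> -8
  event 4 (t=20: SET p = 11): q unchanged
  event 5 (t=26: INC r by 9): q unchanged
  event 6 (t=32: SET r = -12): q unchanged
Final: q = -8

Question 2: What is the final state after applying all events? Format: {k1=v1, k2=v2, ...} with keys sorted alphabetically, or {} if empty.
Answer: {p=11, q=-8, r=-12}

Derivation:
  after event 1 (t=4: INC r by 4): {r=4}
  after event 2 (t=10: SET q = -15): {q=-15, r=4}
  after event 3 (t=14: INC q by 7): {q=-8, r=4}
  after event 4 (t=20: SET p = 11): {p=11, q=-8, r=4}
  after event 5 (t=26: INC r by 9): {p=11, q=-8, r=13}
  after event 6 (t=32: SET r = -12): {p=11, q=-8, r=-12}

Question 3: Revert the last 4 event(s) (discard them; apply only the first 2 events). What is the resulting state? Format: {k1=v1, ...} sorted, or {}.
Keep first 2 events (discard last 4):
  after event 1 (t=4: INC r by 4): {r=4}
  after event 2 (t=10: SET q = -15): {q=-15, r=4}

Answer: {q=-15, r=4}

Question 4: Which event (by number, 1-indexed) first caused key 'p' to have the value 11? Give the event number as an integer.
Answer: 4

Derivation:
Looking for first event where p becomes 11:
  event 4: p (absent) -> 11  <-- first match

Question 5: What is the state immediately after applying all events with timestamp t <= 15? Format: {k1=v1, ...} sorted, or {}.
Apply events with t <= 15 (3 events):
  after event 1 (t=4: INC r by 4): {r=4}
  after event 2 (t=10: SET q = -15): {q=-15, r=4}
  after event 3 (t=14: INC q by 7): {q=-8, r=4}

Answer: {q=-8, r=4}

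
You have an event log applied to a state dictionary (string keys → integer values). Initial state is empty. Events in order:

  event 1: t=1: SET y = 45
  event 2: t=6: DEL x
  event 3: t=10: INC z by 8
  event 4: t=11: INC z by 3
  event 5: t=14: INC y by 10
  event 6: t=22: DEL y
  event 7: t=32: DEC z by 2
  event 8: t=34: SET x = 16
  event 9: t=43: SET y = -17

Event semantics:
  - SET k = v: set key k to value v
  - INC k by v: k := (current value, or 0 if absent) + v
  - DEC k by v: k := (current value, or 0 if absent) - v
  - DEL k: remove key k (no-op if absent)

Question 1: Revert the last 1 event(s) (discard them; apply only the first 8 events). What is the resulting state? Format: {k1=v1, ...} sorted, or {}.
Answer: {x=16, z=9}

Derivation:
Keep first 8 events (discard last 1):
  after event 1 (t=1: SET y = 45): {y=45}
  after event 2 (t=6: DEL x): {y=45}
  after event 3 (t=10: INC z by 8): {y=45, z=8}
  after event 4 (t=11: INC z by 3): {y=45, z=11}
  after event 5 (t=14: INC y by 10): {y=55, z=11}
  after event 6 (t=22: DEL y): {z=11}
  after event 7 (t=32: DEC z by 2): {z=9}
  after event 8 (t=34: SET x = 16): {x=16, z=9}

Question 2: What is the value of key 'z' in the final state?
Answer: 9

Derivation:
Track key 'z' through all 9 events:
  event 1 (t=1: SET y = 45): z unchanged
  event 2 (t=6: DEL x): z unchanged
  event 3 (t=10: INC z by 8): z (absent) -> 8
  event 4 (t=11: INC z by 3): z 8 -> 11
  event 5 (t=14: INC y by 10): z unchanged
  event 6 (t=22: DEL y): z unchanged
  event 7 (t=32: DEC z by 2): z 11 -> 9
  event 8 (t=34: SET x = 16): z unchanged
  event 9 (t=43: SET y = -17): z unchanged
Final: z = 9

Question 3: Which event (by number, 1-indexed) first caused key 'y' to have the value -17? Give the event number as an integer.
Answer: 9

Derivation:
Looking for first event where y becomes -17:
  event 1: y = 45
  event 2: y = 45
  event 3: y = 45
  event 4: y = 45
  event 5: y = 55
  event 6: y = (absent)
  event 9: y (absent) -> -17  <-- first match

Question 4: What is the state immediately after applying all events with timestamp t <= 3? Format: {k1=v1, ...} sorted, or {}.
Answer: {y=45}

Derivation:
Apply events with t <= 3 (1 events):
  after event 1 (t=1: SET y = 45): {y=45}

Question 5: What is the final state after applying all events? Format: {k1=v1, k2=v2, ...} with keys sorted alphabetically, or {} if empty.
Answer: {x=16, y=-17, z=9}

Derivation:
  after event 1 (t=1: SET y = 45): {y=45}
  after event 2 (t=6: DEL x): {y=45}
  after event 3 (t=10: INC z by 8): {y=45, z=8}
  after event 4 (t=11: INC z by 3): {y=45, z=11}
  after event 5 (t=14: INC y by 10): {y=55, z=11}
  after event 6 (t=22: DEL y): {z=11}
  after event 7 (t=32: DEC z by 2): {z=9}
  after event 8 (t=34: SET x = 16): {x=16, z=9}
  after event 9 (t=43: SET y = -17): {x=16, y=-17, z=9}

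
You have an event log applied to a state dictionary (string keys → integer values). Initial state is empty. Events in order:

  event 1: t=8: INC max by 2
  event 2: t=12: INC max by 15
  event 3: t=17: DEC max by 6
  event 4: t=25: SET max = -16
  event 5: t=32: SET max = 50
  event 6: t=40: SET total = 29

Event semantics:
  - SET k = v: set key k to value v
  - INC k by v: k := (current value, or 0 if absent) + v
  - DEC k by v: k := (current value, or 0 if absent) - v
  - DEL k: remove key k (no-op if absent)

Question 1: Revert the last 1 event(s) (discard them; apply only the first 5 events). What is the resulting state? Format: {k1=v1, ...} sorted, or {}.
Keep first 5 events (discard last 1):
  after event 1 (t=8: INC max by 2): {max=2}
  after event 2 (t=12: INC max by 15): {max=17}
  after event 3 (t=17: DEC max by 6): {max=11}
  after event 4 (t=25: SET max = -16): {max=-16}
  after event 5 (t=32: SET max = 50): {max=50}

Answer: {max=50}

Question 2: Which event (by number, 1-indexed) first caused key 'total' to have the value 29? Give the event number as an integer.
Answer: 6

Derivation:
Looking for first event where total becomes 29:
  event 6: total (absent) -> 29  <-- first match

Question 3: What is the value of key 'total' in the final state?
Track key 'total' through all 6 events:
  event 1 (t=8: INC max by 2): total unchanged
  event 2 (t=12: INC max by 15): total unchanged
  event 3 (t=17: DEC max by 6): total unchanged
  event 4 (t=25: SET max = -16): total unchanged
  event 5 (t=32: SET max = 50): total unchanged
  event 6 (t=40: SET total = 29): total (absent) -> 29
Final: total = 29

Answer: 29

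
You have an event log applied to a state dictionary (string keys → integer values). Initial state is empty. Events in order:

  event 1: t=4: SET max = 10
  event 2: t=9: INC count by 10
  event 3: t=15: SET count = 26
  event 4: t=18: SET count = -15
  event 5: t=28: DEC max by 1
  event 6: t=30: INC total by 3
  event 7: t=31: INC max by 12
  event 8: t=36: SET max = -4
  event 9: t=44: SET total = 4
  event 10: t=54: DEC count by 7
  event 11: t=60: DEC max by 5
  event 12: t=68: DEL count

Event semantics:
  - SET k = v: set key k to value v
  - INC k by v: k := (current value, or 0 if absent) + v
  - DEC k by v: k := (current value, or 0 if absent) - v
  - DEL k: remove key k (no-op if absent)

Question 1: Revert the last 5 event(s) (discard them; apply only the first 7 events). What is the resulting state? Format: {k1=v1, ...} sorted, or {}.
Keep first 7 events (discard last 5):
  after event 1 (t=4: SET max = 10): {max=10}
  after event 2 (t=9: INC count by 10): {count=10, max=10}
  after event 3 (t=15: SET count = 26): {count=26, max=10}
  after event 4 (t=18: SET count = -15): {count=-15, max=10}
  after event 5 (t=28: DEC max by 1): {count=-15, max=9}
  after event 6 (t=30: INC total by 3): {count=-15, max=9, total=3}
  after event 7 (t=31: INC max by 12): {count=-15, max=21, total=3}

Answer: {count=-15, max=21, total=3}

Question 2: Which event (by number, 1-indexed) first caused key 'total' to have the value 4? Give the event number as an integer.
Answer: 9

Derivation:
Looking for first event where total becomes 4:
  event 6: total = 3
  event 7: total = 3
  event 8: total = 3
  event 9: total 3 -> 4  <-- first match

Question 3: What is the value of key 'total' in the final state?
Track key 'total' through all 12 events:
  event 1 (t=4: SET max = 10): total unchanged
  event 2 (t=9: INC count by 10): total unchanged
  event 3 (t=15: SET count = 26): total unchanged
  event 4 (t=18: SET count = -15): total unchanged
  event 5 (t=28: DEC max by 1): total unchanged
  event 6 (t=30: INC total by 3): total (absent) -> 3
  event 7 (t=31: INC max by 12): total unchanged
  event 8 (t=36: SET max = -4): total unchanged
  event 9 (t=44: SET total = 4): total 3 -> 4
  event 10 (t=54: DEC count by 7): total unchanged
  event 11 (t=60: DEC max by 5): total unchanged
  event 12 (t=68: DEL count): total unchanged
Final: total = 4

Answer: 4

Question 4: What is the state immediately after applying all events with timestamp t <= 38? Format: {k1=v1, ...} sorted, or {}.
Answer: {count=-15, max=-4, total=3}

Derivation:
Apply events with t <= 38 (8 events):
  after event 1 (t=4: SET max = 10): {max=10}
  after event 2 (t=9: INC count by 10): {count=10, max=10}
  after event 3 (t=15: SET count = 26): {count=26, max=10}
  after event 4 (t=18: SET count = -15): {count=-15, max=10}
  after event 5 (t=28: DEC max by 1): {count=-15, max=9}
  after event 6 (t=30: INC total by 3): {count=-15, max=9, total=3}
  after event 7 (t=31: INC max by 12): {count=-15, max=21, total=3}
  after event 8 (t=36: SET max = -4): {count=-15, max=-4, total=3}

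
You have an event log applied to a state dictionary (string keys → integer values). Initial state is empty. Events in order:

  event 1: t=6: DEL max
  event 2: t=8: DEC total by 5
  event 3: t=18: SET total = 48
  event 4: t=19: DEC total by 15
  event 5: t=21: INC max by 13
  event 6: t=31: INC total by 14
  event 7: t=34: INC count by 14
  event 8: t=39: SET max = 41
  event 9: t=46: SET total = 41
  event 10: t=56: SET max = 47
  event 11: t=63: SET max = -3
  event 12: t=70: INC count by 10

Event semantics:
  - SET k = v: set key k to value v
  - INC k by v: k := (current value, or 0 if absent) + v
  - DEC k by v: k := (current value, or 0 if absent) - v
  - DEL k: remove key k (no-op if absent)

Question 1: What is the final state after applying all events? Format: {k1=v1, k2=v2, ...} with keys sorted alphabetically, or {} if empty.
  after event 1 (t=6: DEL max): {}
  after event 2 (t=8: DEC total by 5): {total=-5}
  after event 3 (t=18: SET total = 48): {total=48}
  after event 4 (t=19: DEC total by 15): {total=33}
  after event 5 (t=21: INC max by 13): {max=13, total=33}
  after event 6 (t=31: INC total by 14): {max=13, total=47}
  after event 7 (t=34: INC count by 14): {count=14, max=13, total=47}
  after event 8 (t=39: SET max = 41): {count=14, max=41, total=47}
  after event 9 (t=46: SET total = 41): {count=14, max=41, total=41}
  after event 10 (t=56: SET max = 47): {count=14, max=47, total=41}
  after event 11 (t=63: SET max = -3): {count=14, max=-3, total=41}
  after event 12 (t=70: INC count by 10): {count=24, max=-3, total=41}

Answer: {count=24, max=-3, total=41}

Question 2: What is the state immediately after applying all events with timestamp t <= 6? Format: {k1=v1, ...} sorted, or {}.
Apply events with t <= 6 (1 events):
  after event 1 (t=6: DEL max): {}

Answer: {}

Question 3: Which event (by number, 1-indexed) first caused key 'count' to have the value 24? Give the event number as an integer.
Answer: 12

Derivation:
Looking for first event where count becomes 24:
  event 7: count = 14
  event 8: count = 14
  event 9: count = 14
  event 10: count = 14
  event 11: count = 14
  event 12: count 14 -> 24  <-- first match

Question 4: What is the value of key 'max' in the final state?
Answer: -3

Derivation:
Track key 'max' through all 12 events:
  event 1 (t=6: DEL max): max (absent) -> (absent)
  event 2 (t=8: DEC total by 5): max unchanged
  event 3 (t=18: SET total = 48): max unchanged
  event 4 (t=19: DEC total by 15): max unchanged
  event 5 (t=21: INC max by 13): max (absent) -> 13
  event 6 (t=31: INC total by 14): max unchanged
  event 7 (t=34: INC count by 14): max unchanged
  event 8 (t=39: SET max = 41): max 13 -> 41
  event 9 (t=46: SET total = 41): max unchanged
  event 10 (t=56: SET max = 47): max 41 -> 47
  event 11 (t=63: SET max = -3): max 47 -> -3
  event 12 (t=70: INC count by 10): max unchanged
Final: max = -3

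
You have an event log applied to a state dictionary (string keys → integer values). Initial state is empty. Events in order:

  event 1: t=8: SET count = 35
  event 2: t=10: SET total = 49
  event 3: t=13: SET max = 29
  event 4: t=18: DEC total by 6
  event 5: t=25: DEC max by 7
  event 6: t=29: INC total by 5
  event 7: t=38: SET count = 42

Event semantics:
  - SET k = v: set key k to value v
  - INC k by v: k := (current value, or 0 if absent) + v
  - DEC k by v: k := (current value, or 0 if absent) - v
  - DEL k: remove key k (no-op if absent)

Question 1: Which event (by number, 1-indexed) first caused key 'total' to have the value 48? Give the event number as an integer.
Looking for first event where total becomes 48:
  event 2: total = 49
  event 3: total = 49
  event 4: total = 43
  event 5: total = 43
  event 6: total 43 -> 48  <-- first match

Answer: 6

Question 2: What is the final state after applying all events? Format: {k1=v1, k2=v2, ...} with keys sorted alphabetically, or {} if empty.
  after event 1 (t=8: SET count = 35): {count=35}
  after event 2 (t=10: SET total = 49): {count=35, total=49}
  after event 3 (t=13: SET max = 29): {count=35, max=29, total=49}
  after event 4 (t=18: DEC total by 6): {count=35, max=29, total=43}
  after event 5 (t=25: DEC max by 7): {count=35, max=22, total=43}
  after event 6 (t=29: INC total by 5): {count=35, max=22, total=48}
  after event 7 (t=38: SET count = 42): {count=42, max=22, total=48}

Answer: {count=42, max=22, total=48}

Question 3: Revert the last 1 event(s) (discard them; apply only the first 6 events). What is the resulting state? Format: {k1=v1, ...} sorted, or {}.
Answer: {count=35, max=22, total=48}

Derivation:
Keep first 6 events (discard last 1):
  after event 1 (t=8: SET count = 35): {count=35}
  after event 2 (t=10: SET total = 49): {count=35, total=49}
  after event 3 (t=13: SET max = 29): {count=35, max=29, total=49}
  after event 4 (t=18: DEC total by 6): {count=35, max=29, total=43}
  after event 5 (t=25: DEC max by 7): {count=35, max=22, total=43}
  after event 6 (t=29: INC total by 5): {count=35, max=22, total=48}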